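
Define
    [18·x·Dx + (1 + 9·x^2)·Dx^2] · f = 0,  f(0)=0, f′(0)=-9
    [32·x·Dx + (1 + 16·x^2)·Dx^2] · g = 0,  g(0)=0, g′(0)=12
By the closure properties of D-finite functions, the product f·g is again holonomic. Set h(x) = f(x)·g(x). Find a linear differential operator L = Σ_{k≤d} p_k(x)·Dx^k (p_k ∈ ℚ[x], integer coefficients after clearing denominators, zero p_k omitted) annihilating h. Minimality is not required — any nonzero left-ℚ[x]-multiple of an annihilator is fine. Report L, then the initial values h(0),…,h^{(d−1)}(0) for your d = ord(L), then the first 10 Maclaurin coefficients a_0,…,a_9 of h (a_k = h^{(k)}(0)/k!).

L = (-3456·x - 144000·x^3 - 1327104·x^5 + 4147200·x^7 + 71663616·x^9)·Dx + (-100 - 11532·x^2 - 259200·x^4 - 1161216·x^6 + 14515200·x^8 + 107495424·x^10)·Dx^2 + (-200·x - 7880·x^3 - 86400·x^5 + 194112·x^7 + 8294400·x^9 + 35831808·x^11)·Dx^3 + (-1 - 50·x^2 - 769·x^4 + 110736·x^8 + 1036800·x^10 + 2985984·x^12)·Dx^4  (order 4).
h: a_k = 0, 0, -108, 0, 900, 0, -45036/5, 0, 702540/7, 0, …
ICs: h(0) = 0, h′(0) = 0, h′′(0) = -216, h′′′(0) = 0.

f: a_k = 0, -9, 0, 27, 0, -729/5, 0, 6561/7, 0, -6561, …
g: a_k = 0, 12, 0, -64, 0, 3072/5, 0, -49152/7, 0, 262144/3, …
L₀ := L_f ⊗_s L_g (sym. prod.), ord ≤ 4.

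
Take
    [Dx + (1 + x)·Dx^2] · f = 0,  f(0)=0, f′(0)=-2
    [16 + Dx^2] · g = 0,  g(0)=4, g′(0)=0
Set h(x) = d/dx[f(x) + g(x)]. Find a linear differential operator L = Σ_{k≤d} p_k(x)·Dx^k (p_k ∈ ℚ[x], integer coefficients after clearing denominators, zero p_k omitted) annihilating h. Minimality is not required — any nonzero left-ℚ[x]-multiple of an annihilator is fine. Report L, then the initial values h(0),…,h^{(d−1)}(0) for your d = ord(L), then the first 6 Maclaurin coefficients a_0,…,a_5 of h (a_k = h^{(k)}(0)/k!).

L = (176 + 256·x + 128·x^2) + (144 + 400·x + 384·x^2 + 128·x^3)·Dx + (11 + 16·x + 8·x^2)·Dx^2 + (9 + 25·x + 24·x^2 + 8·x^3)·Dx^3  (order 3).
h: a_k = -2, -62, -2, 518/3, -2, -2018/15, …
ICs: h(0) = -2, h′(0) = -62, h′′(0) = -4.

f: a_k = 0, -2, 1, -2/3, 1/2, -2/5, …
g: a_k = 4, 0, -32, 0, 128/3, 0, …
Sum ⇒ L₀ = lclm(L_f,L_g) in ℚ(x)⟨Dx⟩.
Differentiate: ansatz ord ≤ ord L₀ ⇒ L.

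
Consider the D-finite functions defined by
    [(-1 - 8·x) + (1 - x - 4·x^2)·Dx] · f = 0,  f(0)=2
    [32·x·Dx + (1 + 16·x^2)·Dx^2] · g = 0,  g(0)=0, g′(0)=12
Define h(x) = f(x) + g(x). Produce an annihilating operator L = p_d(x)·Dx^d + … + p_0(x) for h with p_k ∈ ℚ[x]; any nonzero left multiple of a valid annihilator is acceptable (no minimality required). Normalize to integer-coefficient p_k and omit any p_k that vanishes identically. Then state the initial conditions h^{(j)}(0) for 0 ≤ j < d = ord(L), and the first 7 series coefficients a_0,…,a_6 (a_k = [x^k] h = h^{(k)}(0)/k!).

f: a_k = 2, 2, 10, 18, 58, 130, 362, …
g: a_k = 0, 12, 0, -64, 0, 3072/5, 0, …
h₀=f+g: left-lcm gives L₀, ord ≤ 3.
L = (-160 + 640·x + 14848·x^2 + 36864·x^3 + 178176·x^4 + 98304·x^6)·Dx + (43 + 336·x + 16·x^2 + 3072·x^3 + 35072·x^4 + 124928·x^5 + 12288·x^6 + 98304·x^7)·Dx^2 + (-5 - 23·x - 272·x^2 - 16·x^3 - 2368·x^4 + 5888·x^5 + 12288·x^6 + 4096·x^7 + 16384·x^8)·Dx^3  (order 3).
h: a_k = 2, 14, 10, -46, 58, 3722/5, 362, …
ICs: h(0) = 2, h′(0) = 14, h′′(0) = 20.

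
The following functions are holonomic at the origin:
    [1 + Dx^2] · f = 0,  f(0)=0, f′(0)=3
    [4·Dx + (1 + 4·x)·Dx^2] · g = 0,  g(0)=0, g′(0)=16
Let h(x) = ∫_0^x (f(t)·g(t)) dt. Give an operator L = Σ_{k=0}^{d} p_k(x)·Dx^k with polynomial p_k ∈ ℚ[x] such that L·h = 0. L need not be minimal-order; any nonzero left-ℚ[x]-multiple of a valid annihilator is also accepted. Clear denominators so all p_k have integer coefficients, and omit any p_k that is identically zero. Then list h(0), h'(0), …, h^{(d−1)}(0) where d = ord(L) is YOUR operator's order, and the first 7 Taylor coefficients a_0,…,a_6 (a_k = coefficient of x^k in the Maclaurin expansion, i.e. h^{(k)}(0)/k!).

f: a_k = 0, 3, 0, -1/2, 0, 1/40, 0, …
g: a_k = 0, 16, -32, 256/3, -256, 4096/5, -8192/3, …
Sym-product of L_f,L_g gives L₀ (≤ ord 4).
∫: right-multiply L₀ by Dx.
L = (-147 - 144·x - 224·x^2 + 256·x^3 + 256·x^4)·Dx + (-56 - 160·x + 384·x^2 + 512·x^3)·Dx^2 + (-150 - 160·x - 192·x^2 + 512·x^3 + 512·x^4)·Dx^3 + (-56 - 160·x + 384·x^2 + 512·x^3)·Dx^4 + (-3 - 16·x + 32·x^2 + 256·x^3 + 256·x^4)·Dx^5  (order 5).
h: a_k = 0, 0, 0, 16, -24, 248/5, -376/3, …
ICs: h(0) = 0, h′(0) = 0, h′′(0) = 0, h′′′(0) = 96, h′′′′(0) = -576.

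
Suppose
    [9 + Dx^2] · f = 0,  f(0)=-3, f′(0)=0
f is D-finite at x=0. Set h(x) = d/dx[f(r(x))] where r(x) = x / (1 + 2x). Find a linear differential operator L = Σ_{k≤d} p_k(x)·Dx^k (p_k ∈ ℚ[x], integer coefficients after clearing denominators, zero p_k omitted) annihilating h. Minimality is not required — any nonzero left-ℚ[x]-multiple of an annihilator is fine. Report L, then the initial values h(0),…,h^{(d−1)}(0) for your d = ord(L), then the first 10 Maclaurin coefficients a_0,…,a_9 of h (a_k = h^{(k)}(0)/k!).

L = (33 + 96·x + 96·x^2) + (12 + 72·x + 144·x^2 + 96·x^3)·Dx + (1 + 8·x + 24·x^2 + 32·x^3 + 16·x^4)·Dx^2  (order 2).
h: a_k = 0, 27, -162, 1215/2, -1755, 162729/40, -141183/20, 566865/112, 7476867/280, -773904213/4480, …
ICs: h(0) = 0, h′(0) = 27.

f: a_k = -3, 0, 27/2, 0, -81/8, 0, 243/80, 0, -2187/4480, 0, …
Substitute x→r, Dx→(1/r')Dx; clear ⇒ L₀.
Derive L from L₀ (diff closure).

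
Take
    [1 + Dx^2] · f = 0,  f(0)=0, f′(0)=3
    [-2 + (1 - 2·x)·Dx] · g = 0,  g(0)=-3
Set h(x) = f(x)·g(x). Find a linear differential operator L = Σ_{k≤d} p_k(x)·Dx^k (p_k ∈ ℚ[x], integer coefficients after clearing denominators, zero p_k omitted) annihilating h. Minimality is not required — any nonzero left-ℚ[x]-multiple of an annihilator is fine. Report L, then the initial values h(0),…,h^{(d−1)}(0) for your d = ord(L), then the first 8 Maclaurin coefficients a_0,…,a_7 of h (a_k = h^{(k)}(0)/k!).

f: a_k = 0, 3, 0, -1/2, 0, 1/40, 0, -1/1680, …
g: a_k = -3, -6, -12, -24, -48, -96, -192, -384, …
Sym-product of L_f,L_g gives L₀ (≤ ord 2).
L = (-1 + 2·x) + 4·Dx + (-1 + 2·x)·Dx^2  (order 2).
h: a_k = 0, -9, -18, -69/2, -69, -5523/40, -5523/20, -309287/560, …
ICs: h(0) = 0, h′(0) = -9.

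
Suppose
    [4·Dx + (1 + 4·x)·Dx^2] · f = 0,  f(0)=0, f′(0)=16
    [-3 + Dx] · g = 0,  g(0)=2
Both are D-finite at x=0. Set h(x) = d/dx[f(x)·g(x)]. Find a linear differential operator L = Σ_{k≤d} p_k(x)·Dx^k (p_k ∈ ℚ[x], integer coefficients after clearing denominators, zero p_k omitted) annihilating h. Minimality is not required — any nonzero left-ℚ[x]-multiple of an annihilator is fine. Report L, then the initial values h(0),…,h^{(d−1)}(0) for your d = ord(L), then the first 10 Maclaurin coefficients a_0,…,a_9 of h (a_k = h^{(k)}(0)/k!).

f: a_k = 0, 16, -32, 256/3, -256, 4096/5, -8192/3, 65536/7, -32768, 1048576/9, …
g: a_k = 2, 6, 9, 9, 27/4, 81/20, 81/40, 243/280, 729/2240, 243/2240, …
h₀=f·g: eliminate ⇒ L₀, order ≤ 2·1.
h=h₀': d/dx-closure on L₀ ⇒ L.
L = (51 - 72·x + 432·x^2) + (-14 - 288·x^2)·Dx + (-1 + 8·x + 48·x^2)·Dx^2  (order 2).
h: a_k = 32, 64, 368, -576, 3452, -13400, 276086/5, -1119952/5, 25385597/28, -109808647/30, …
ICs: h(0) = 32, h′(0) = 64.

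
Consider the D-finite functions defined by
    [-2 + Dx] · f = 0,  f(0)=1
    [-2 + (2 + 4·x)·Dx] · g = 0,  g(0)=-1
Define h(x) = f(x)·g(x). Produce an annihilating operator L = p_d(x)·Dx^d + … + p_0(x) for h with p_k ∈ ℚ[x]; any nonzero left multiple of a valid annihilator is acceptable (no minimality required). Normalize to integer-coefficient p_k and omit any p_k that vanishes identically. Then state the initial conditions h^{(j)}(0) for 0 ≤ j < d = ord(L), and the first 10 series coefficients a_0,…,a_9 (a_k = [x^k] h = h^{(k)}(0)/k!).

f: a_k = 1, 2, 2, 4/3, 2/3, 4/15, 4/45, 8/315, 2/315, 4/2835, …
g: a_k = -1, -1, 1/2, -1/2, 5/8, -7/8, 21/16, -33/16, 429/128, -715/128, …
Product ⇒ symmetric product L₀, ord ≤ 1.
L = (-3 - 4·x) + (1 + 2·x)·Dx  (order 1).
h: a_k = -1, -3, -7/2, -17/6, -11/8, -107/120, 89/720, -1123/1680, 39551/40320, -88853/51840, …
ICs: h(0) = -1.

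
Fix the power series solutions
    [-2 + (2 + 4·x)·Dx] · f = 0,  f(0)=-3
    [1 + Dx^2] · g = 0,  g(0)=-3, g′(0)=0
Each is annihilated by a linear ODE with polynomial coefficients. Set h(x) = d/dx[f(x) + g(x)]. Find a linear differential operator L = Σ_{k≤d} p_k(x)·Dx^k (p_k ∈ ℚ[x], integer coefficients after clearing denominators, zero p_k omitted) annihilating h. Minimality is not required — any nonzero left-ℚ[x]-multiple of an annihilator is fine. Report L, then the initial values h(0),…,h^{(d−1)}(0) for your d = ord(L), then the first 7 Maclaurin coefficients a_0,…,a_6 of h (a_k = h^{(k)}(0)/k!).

f: a_k = -3, -3, 3/2, -3/2, 15/8, -21/8, 63/16, …
g: a_k = -3, 0, 3/2, 0, -1/8, 0, 1/240, …
L₀ := lclm(L_f,L_g); ord L₀ ≤ 1+2.
h₀' ⇒ L via d/dx closure of L₀.
L = (-4 - x - x^2) + (-1 - 3·x - 3·x^2 - 2·x^3)·Dx + (-4 - x - x^2)·Dx^2 + (-1 - 3·x - 3·x^2 - 2·x^3)·Dx^3  (order 3).
h: a_k = -3, 6, -9/2, 7, -105/8, 473/20, -693/16, …
ICs: h(0) = -3, h′(0) = 6, h′′(0) = -9.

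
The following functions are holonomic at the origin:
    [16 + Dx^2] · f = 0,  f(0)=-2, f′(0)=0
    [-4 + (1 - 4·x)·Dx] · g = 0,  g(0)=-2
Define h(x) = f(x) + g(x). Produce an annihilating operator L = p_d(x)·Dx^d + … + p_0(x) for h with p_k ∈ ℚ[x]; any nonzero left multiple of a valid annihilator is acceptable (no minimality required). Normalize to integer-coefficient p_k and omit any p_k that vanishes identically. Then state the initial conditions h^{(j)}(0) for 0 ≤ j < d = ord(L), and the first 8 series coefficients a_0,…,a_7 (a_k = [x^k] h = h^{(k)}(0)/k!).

L = (-448 + 512·x - 1024·x^2) + (48 - 320·x + 768·x^2 - 1024·x^3)·Dx + (-28 + 32·x - 64·x^2)·Dx^2 + (3 - 20·x + 48·x^2 - 64·x^3)·Dx^3  (order 3).
h: a_k = -4, -8, -16, -128, -1600/3, -2048, -368128/45, -32768, …
ICs: h(0) = -4, h′(0) = -8, h′′(0) = -32.

f: a_k = -2, 0, 16, 0, -64/3, 0, 512/45, 0, …
g: a_k = -2, -8, -32, -128, -512, -2048, -8192, -32768, …
Sum ⇒ L₀ = lclm(L_f,L_g) in ℚ(x)⟨Dx⟩.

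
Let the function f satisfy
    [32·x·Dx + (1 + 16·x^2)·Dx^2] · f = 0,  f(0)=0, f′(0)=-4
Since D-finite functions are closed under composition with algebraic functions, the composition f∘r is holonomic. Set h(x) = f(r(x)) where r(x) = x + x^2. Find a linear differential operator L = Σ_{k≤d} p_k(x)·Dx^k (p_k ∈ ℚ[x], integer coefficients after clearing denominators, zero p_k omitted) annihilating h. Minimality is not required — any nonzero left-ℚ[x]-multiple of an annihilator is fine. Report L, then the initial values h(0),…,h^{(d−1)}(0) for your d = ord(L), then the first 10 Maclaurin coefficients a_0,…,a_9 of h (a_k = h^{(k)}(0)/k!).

f: a_k = 0, -4, 0, 64/3, 0, -1024/5, 0, 16384/7, 0, -262144/9, …
Substitute x→r, Dx→(1/r')Dx; clear ⇒ L₀.
L = (-2 + 32·x + 128·x^2 + 192·x^3 + 96·x^4)·Dx + (1 + 2·x + 16·x^2 + 64·x^3 + 80·x^4 + 32·x^5)·Dx^2  (order 2).
h: a_k = 0, -4, -4, 64/3, 64, -704/5, -3008/3, 2048/7, 14336, 171008/9, …
ICs: h(0) = 0, h′(0) = -4.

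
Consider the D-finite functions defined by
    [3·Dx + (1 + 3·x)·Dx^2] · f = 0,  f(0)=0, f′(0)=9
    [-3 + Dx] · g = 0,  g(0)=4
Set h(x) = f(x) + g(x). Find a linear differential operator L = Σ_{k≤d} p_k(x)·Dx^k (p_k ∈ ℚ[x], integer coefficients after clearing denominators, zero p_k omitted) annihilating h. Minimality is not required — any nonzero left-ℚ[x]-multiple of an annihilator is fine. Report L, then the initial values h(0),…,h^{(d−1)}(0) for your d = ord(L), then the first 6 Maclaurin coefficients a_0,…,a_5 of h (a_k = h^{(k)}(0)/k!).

f: a_k = 0, 9, -27/2, 27, -243/4, 729/5, …
g: a_k = 4, 12, 18, 18, 27/2, 81/10, …
h₀=f+g: left-lcm gives L₀, ord ≤ 3.
L = (-27 - 27·x)·Dx + (3 - 18·x - 27·x^2)·Dx^2 + (2 + 9·x + 9·x^2)·Dx^3  (order 3).
h: a_k = 4, 21, 9/2, 45, -189/4, 1539/10, …
ICs: h(0) = 4, h′(0) = 21, h′′(0) = 9.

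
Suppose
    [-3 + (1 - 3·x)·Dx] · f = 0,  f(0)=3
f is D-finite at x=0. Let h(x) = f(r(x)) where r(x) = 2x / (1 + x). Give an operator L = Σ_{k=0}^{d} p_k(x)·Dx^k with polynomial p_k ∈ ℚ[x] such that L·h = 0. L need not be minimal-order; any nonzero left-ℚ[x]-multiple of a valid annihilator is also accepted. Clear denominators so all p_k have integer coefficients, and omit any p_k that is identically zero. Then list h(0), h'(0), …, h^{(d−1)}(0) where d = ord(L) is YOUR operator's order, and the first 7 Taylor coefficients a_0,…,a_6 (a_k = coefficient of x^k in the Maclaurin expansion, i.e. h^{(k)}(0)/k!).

L = 6 + (-1 + 4·x + 5·x^2)·Dx  (order 1).
h: a_k = 3, 18, 90, 450, 2250, 11250, 56250, …
ICs: h(0) = 3.

f: a_k = 3, 9, 27, 81, 243, 729, 2187, …
Change of var in L_f (x↦r) gives L₀.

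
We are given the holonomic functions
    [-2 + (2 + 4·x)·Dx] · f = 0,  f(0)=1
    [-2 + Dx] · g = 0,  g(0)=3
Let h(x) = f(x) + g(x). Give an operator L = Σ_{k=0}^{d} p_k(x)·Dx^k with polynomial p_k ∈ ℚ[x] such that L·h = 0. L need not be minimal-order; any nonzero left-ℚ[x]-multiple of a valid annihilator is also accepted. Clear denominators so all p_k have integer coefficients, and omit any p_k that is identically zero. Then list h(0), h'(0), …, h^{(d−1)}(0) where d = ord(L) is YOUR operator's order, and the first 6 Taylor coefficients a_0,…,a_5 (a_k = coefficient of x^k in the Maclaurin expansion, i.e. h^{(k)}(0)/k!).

f: a_k = 1, 1, -1/2, 1/2, -5/8, 7/8, …
g: a_k = 3, 6, 6, 4, 2, 4/5, …
f+g: L₀ = lclm(L_f,L_g), ord ≤ 1+1.
L = (6 + 8·x) + (-5 - 16·x - 16·x^2)·Dx + (1 + 6·x + 8·x^2)·Dx^2  (order 2).
h: a_k = 4, 7, 11/2, 9/2, 11/8, 67/40, …
ICs: h(0) = 4, h′(0) = 7.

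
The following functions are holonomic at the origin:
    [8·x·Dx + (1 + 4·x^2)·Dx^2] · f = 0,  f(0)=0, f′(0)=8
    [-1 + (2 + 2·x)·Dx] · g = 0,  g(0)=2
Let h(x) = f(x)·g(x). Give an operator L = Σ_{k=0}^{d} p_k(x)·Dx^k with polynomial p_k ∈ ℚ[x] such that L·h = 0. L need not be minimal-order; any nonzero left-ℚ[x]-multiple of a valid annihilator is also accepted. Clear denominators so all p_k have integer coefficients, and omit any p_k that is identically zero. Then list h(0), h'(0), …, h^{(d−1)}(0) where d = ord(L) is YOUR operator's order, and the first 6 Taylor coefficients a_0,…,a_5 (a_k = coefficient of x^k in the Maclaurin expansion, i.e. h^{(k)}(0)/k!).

f: a_k = 0, 8, 0, -32/3, 0, 128/5, …
g: a_k = 2, 1, -1/4, 1/8, -5/64, 7/128, …
L₀ := L_f ⊗_s L_g (sym. prod.), ord ≤ 2.
L = (3 - 16·x - 4·x^2) + (-4 + 28·x + 48·x^2 + 16·x^3)·Dx + (4 + 8·x + 20·x^2 + 32·x^3 + 16·x^4)·Dx^2  (order 2).
h: a_k = 0, 16, 8, -70/3, -29/3, 6389/120, …
ICs: h(0) = 0, h′(0) = 16.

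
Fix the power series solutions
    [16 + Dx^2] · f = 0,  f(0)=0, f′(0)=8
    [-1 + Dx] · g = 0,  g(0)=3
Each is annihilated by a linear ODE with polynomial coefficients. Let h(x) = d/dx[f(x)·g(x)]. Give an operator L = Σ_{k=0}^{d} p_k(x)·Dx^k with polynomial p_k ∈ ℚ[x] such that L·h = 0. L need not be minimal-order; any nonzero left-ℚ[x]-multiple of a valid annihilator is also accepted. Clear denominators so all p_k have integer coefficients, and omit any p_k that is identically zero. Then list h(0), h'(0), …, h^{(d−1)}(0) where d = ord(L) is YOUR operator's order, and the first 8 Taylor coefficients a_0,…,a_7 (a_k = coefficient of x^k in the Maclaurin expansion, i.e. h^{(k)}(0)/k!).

L = 17 - 2·Dx + Dx^2  (order 2).
h: a_k = 24, 48, -156, -240, 101, 1222/5, 727/30, -92, …
ICs: h(0) = 24, h′(0) = 48.

f: a_k = 0, 8, 0, -64/3, 0, 256/15, 0, -2048/315, …
g: a_k = 3, 3, 3/2, 1/2, 1/8, 1/40, 1/240, 1/1680, …
L₀ := L_f ⊗_s L_g (sym. prod.), ord ≤ 2.
Derive L from L₀ (diff closure).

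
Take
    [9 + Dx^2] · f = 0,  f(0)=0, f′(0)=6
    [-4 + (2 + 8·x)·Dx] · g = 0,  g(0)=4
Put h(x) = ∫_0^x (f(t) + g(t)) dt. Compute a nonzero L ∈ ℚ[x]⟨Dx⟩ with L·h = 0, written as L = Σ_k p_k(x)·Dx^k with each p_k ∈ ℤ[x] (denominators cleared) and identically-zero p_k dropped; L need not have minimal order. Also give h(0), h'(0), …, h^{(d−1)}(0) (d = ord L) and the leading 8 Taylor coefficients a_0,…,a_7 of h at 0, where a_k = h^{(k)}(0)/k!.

L = (-378 - 1296·x - 2592·x^2)·Dx + (45 + 828·x + 3888·x^2 + 5184·x^3)·Dx^2 + (-42 - 144·x - 288·x^2)·Dx^3 + (5 + 92·x + 432·x^2 + 576·x^3)·Dx^4  (order 4).
h: a_k = 0, 4, 7, -8/3, 7/4, -8, 2321/120, -48, …
ICs: h(0) = 0, h′(0) = 4, h′′(0) = 14, h′′′(0) = -16.

f: a_k = 0, 6, 0, -9, 0, 81/20, 0, -243/280, …
g: a_k = 4, 8, -8, 16, -40, 112, -336, 1056, …
h₀=f+g: left-lcm gives L₀, ord ≤ 3.
Integrate: L := L₀·Dx.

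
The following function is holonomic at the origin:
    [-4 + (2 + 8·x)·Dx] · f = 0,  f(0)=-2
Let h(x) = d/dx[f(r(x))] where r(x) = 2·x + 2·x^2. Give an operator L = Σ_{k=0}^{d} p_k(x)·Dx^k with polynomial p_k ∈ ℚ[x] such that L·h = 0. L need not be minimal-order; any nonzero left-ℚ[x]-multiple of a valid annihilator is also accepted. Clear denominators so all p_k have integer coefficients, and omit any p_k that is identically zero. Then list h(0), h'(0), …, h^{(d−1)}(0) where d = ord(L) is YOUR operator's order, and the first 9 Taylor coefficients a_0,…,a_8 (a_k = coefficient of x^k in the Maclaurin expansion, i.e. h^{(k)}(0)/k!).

L = -2 + (-1 - 10·x - 24·x^2 - 16·x^3)·Dx  (order 1).
h: a_k = -8, 16, -96, 576, -3520, 21888, -137984, 879104, -5647104, …
ICs: h(0) = -8.

f: a_k = -2, -4, 4, -8, 20, -56, 168, -528, 1716, …
f∘r: x↦r, Dx↦Dx/r' in L_f ⇒ L₀.
h₀' ⇒ L via d/dx closure of L₀.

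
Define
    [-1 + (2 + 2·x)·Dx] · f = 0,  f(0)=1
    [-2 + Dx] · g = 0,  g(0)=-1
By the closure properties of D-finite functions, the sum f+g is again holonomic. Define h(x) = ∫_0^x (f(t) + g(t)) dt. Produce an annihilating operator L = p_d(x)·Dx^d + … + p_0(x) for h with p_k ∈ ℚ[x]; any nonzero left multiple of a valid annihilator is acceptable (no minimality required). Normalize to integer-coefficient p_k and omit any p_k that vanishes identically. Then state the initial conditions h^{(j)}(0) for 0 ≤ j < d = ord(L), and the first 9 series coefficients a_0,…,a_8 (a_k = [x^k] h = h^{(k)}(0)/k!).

f: a_k = 1, 1/2, -1/8, 1/16, -5/128, 7/256, -21/1024, 33/2048, -429/32768, …
g: a_k = -1, -2, -2, -4/3, -2/3, -4/15, -4/45, -8/315, -2/315, …
h₀=f+g: left-lcm gives L₀, ord ≤ 2.
Integrate: L := L₀·Dx.
L = (10 + 8·x)·Dx + (-17 - 32·x - 16·x^2)·Dx^2 + (6 + 14·x + 8·x^2)·Dx^3  (order 3).
h: a_k = 0, 0, -3/4, -17/24, -61/192, -271/1920, -919/23040, -5041/322560, -5989/5160960, …
ICs: h(0) = 0, h′(0) = 0, h′′(0) = -3/2.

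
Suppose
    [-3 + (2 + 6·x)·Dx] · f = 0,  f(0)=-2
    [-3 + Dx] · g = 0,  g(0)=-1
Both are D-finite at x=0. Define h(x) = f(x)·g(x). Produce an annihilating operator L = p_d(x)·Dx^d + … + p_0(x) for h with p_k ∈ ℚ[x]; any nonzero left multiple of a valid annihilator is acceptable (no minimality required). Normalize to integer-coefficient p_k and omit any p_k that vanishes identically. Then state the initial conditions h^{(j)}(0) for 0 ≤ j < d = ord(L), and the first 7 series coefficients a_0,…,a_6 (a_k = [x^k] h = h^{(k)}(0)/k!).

L = (-9 - 18·x) + (2 + 6·x)·Dx  (order 1).
h: a_k = 2, 9, 63/4, 153/8, 891/64, 8667/640, -7209/2560, …
ICs: h(0) = 2.

f: a_k = -2, -3, 9/4, -27/8, 405/64, -1701/128, 15309/512, …
g: a_k = -1, -3, -9/2, -9/2, -27/8, -81/40, -81/80, …
f·g: L₀ = L_f ⊗_s L_g, ord ≤ 1·1.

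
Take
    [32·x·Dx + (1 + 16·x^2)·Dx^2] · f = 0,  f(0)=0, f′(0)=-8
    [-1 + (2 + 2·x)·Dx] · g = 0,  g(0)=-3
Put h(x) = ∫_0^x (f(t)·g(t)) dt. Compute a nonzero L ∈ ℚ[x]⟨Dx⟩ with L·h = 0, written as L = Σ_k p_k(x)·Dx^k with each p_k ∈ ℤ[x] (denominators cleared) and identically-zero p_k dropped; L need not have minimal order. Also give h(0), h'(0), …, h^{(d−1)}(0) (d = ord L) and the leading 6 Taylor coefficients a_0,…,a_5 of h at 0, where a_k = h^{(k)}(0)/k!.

L = (3 - 64·x - 16·x^2)·Dx + (-4 + 124·x + 192·x^2 + 64·x^3)·Dx^2 + (4 + 8·x + 68·x^2 + 128·x^3 + 64·x^4)·Dx^3  (order 3).
h: a_k = 0, 0, 12, 4, -131/4, -25/2, …
ICs: h(0) = 0, h′(0) = 0, h′′(0) = 24.

f: a_k = 0, -8, 0, 128/3, 0, -2048/5, …
g: a_k = -3, -3/2, 3/8, -3/16, 15/128, -21/256, …
Sym-product of L_f,L_g gives L₀ (≤ ord 2).
h=∫₀ˣh₀: take L = L₀·Dx.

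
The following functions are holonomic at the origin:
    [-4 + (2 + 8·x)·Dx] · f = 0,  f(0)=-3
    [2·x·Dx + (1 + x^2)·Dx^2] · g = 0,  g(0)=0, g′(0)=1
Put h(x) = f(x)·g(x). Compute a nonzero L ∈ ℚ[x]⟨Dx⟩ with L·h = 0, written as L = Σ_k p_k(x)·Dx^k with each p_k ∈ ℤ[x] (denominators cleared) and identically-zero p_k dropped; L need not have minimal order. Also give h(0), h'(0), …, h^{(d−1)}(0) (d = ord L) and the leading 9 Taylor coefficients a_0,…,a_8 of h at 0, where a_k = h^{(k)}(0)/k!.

L = (12 - 4·x - 4·x^2) + (-4 - 14·x + 12·x^2 + 16·x^3)·Dx + (1 + 8·x + 17·x^2 + 8·x^3 + 16·x^4)·Dx^2  (order 2).
h: a_k = 0, -3, -6, 7, -10, 137/5, -406/5, 8527/35, -26794/35, …
ICs: h(0) = 0, h′(0) = -3.

f: a_k = -3, -6, 6, -12, 30, -84, 252, -792, 2574, …
g: a_k = 0, 1, 0, -1/3, 0, 1/5, 0, -1/7, 0, …
Sym-product of L_f,L_g gives L₀ (≤ ord 2).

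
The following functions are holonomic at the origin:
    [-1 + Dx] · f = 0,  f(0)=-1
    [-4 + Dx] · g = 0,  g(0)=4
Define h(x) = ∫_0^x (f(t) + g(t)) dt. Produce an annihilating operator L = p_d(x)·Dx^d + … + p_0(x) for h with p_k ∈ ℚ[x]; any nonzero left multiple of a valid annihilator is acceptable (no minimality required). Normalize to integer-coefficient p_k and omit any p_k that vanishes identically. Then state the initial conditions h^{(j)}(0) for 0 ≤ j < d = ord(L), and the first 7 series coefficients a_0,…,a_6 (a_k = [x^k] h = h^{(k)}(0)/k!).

f: a_k = -1, -1, -1/2, -1/6, -1/24, -1/120, -1/720, …
g: a_k = 4, 16, 32, 128/3, 128/3, 512/15, 1024/45, …
Sum ⇒ L₀ = lclm(L_f,L_g) in ℚ(x)⟨Dx⟩.
∫: right-multiply L₀ by Dx.
L = 4·Dx - 5·Dx^2 + Dx^3  (order 3).
h: a_k = 0, 3, 15/2, 21/2, 85/8, 341/40, 91/16, …
ICs: h(0) = 0, h′(0) = 3, h′′(0) = 15.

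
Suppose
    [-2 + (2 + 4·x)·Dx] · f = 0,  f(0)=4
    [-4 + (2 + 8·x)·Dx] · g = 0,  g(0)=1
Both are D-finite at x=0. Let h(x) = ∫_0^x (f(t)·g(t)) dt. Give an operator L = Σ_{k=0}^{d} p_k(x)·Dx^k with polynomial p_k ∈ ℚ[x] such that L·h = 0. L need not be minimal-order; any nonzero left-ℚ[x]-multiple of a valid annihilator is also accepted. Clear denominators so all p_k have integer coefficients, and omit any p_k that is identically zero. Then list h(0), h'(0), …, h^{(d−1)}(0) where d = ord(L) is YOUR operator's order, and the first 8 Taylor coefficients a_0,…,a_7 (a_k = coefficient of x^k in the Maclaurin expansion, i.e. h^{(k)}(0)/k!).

f: a_k = 4, 4, -2, 2, -5/2, 7/2, -21/4, 33/4, …
g: a_k = 1, 2, -2, 4, -10, 28, -84, 264, …
h₀=f·g: eliminate ⇒ L₀, order ≤ 1·1.
∫: right-multiply L₀ by Dx.
L = (-3 - 8·x)·Dx + (1 + 6·x + 8·x^2)·Dx^2  (order 2).
h: a_k = 0, 4, 6, -2/3, 3/2, -37/10, 39/4, -757/28, …
ICs: h(0) = 0, h′(0) = 4.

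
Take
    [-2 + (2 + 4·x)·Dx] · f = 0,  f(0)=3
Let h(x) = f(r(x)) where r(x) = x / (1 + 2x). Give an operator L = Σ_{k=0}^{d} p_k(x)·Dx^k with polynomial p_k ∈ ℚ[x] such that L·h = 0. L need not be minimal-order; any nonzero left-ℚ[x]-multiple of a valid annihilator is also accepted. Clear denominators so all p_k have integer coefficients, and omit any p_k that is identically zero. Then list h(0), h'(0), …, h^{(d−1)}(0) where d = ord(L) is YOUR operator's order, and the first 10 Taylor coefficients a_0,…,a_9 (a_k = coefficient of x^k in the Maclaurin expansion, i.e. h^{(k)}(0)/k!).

f: a_k = 3, 3, -3/2, 3/2, -15/8, 21/8, -63/16, 99/16, -1287/128, 2145/128, …
Change of var in L_f (x↦r) gives L₀.
L = -1 + (1 + 6·x + 8·x^2)·Dx  (order 1).
h: a_k = 3, 3, -15/2, 39/2, -423/8, 1197/8, -7059/16, 21615/16, -547383/128, 1782609/128, …
ICs: h(0) = 3.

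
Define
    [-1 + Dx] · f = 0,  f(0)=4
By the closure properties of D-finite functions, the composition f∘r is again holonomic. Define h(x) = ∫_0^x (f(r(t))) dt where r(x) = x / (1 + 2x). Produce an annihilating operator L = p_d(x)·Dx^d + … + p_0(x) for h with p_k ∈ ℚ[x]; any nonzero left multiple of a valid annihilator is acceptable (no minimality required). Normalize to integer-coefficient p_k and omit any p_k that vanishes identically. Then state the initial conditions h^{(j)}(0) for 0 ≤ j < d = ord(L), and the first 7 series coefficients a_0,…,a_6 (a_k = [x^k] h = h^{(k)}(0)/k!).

f: a_k = 4, 4, 2, 2/3, 1/6, 1/30, 1/180, …
h₀=f(r): pull back L_f along r ⇒ L₀.
h=∫h₀ ⇒ L = L₀·Dx.
L = -Dx + (1 + 4·x + 4·x^2)·Dx^2  (order 2).
h: a_k = 0, 4, 2, -2, 13/6, -71/30, 49/20, …
ICs: h(0) = 0, h′(0) = 4.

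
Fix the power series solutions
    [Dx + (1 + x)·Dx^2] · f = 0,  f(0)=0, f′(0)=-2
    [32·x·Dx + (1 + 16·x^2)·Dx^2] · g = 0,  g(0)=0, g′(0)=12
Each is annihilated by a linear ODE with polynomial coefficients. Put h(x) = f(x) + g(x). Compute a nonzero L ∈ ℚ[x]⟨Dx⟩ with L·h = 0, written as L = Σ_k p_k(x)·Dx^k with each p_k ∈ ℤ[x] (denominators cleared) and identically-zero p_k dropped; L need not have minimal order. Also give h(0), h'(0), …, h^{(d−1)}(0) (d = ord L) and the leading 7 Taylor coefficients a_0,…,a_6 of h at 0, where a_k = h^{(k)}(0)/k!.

L = (-32 - 96·x + 1536·x^2 + 512·x^3)·Dx + (-34 - 64·x + 1440·x^2 + 3072·x^3 + 1024·x^4)·Dx^2 + (-1 + 31·x + 32·x^2 + 512·x^3 + 768·x^4 + 256·x^5)·Dx^3  (order 3).
h: a_k = 0, 10, 1, -194/3, 1/2, 614, 1/3, …
ICs: h(0) = 0, h′(0) = 10, h′′(0) = 2.

f: a_k = 0, -2, 1, -2/3, 1/2, -2/5, 1/3, …
g: a_k = 0, 12, 0, -64, 0, 3072/5, 0, …
L₀ := lclm(L_f,L_g); ord L₀ ≤ 2+2.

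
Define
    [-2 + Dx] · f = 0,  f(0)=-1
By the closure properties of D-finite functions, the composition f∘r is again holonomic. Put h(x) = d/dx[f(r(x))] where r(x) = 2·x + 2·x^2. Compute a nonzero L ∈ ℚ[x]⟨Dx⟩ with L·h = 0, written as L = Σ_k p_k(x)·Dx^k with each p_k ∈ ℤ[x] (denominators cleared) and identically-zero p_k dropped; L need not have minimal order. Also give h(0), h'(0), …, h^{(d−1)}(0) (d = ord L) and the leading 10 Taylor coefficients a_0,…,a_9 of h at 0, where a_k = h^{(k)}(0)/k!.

L = (6 + 16·x + 16·x^2) + (-1 - 2·x)·Dx  (order 1).
h: a_k = -4, -24, -80, -608/3, -416, -11072/15, -52096/45, -11520/7, -675968/315, -7369472/2835, …
ICs: h(0) = -4.

f: a_k = -1, -2, -2, -4/3, -2/3, -4/15, -4/45, -8/315, -2/315, -4/2835, …
Substitute x→r, Dx→(1/r')Dx; clear ⇒ L₀.
Derive L from L₀ (diff closure).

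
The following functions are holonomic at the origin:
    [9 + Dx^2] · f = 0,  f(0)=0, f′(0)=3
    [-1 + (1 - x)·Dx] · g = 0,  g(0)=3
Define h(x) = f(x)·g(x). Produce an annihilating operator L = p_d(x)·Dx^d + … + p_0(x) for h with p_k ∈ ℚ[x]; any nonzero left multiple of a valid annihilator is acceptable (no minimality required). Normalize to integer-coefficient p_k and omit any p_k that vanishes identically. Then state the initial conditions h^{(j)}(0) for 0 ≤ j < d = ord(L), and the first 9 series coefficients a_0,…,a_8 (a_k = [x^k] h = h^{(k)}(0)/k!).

L = (-9 + 9·x) + 2·Dx + (-1 + x)·Dx^2  (order 2).
h: a_k = 0, 9, 9, -9/2, -9/2, 63/40, 63/40, 153/560, 153/560, …
ICs: h(0) = 0, h′(0) = 9.

f: a_k = 0, 3, 0, -9/2, 0, 81/40, 0, -243/560, 0, …
g: a_k = 3, 3, 3, 3, 3, 3, 3, 3, 3, …
f·g: L₀ = L_f ⊗_s L_g, ord ≤ 2·1.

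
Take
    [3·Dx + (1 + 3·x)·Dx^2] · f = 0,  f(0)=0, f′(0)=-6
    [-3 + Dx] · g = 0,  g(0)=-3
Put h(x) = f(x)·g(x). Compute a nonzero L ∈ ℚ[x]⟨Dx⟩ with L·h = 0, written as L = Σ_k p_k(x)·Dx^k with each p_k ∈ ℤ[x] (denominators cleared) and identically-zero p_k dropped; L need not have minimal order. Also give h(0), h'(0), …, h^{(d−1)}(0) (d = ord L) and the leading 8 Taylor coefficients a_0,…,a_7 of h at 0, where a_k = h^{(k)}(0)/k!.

f: a_k = 0, -6, 9, -18, 81/2, -486/5, 243, -4374/7, …
g: a_k = -3, -9, -27/2, -27/2, -81/8, -243/40, -243/80, -729/560, …
f·g: L₀ = L_f ⊗_s L_g, ord ≤ 2·1.
L = 27·x + (-3 - 18·x)·Dx + (1 + 3·x)·Dx^2  (order 2).
h: a_k = 0, 18, 27, 54, 0, 2187/20, -1701/8, 16767/28, …
ICs: h(0) = 0, h′(0) = 18.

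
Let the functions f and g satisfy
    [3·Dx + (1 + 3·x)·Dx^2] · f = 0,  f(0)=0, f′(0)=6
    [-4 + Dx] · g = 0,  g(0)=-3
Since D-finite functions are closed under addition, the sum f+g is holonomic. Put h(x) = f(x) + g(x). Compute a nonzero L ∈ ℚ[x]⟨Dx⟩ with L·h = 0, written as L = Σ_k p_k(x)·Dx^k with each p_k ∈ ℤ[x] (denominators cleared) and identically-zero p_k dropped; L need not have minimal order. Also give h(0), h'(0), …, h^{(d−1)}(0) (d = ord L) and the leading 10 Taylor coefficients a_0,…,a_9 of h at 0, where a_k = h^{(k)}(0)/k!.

f: a_k = 0, 6, -9, 18, -81/2, 486/5, -243, 4374/7, -6561/4, 4374, …
g: a_k = -3, -12, -24, -32, -32, -128/5, -256/15, -1024/105, -512/105, -2048/945, …
L₀ := lclm(L_f,L_g); ord L₀ ≤ 2+1.
L = (-120 - 144·x)·Dx + (2 - 96·x - 144·x^2)·Dx^2 + (7 + 33·x + 36·x^2)·Dx^3  (order 3).
h: a_k = -3, -6, -33, -14, -145/2, 358/5, -3901/15, 64586/105, -690953/420, 4131382/945, …
ICs: h(0) = -3, h′(0) = -6, h′′(0) = -66.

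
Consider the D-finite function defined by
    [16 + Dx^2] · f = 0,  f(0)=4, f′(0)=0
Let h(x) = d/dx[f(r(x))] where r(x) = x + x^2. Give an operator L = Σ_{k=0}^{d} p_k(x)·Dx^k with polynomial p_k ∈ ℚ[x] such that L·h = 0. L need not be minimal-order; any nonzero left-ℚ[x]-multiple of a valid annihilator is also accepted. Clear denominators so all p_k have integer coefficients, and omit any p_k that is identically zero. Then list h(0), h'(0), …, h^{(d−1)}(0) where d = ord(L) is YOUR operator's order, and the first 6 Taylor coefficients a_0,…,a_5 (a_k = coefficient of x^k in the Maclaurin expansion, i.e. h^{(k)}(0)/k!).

L = (28 + 128·x + 384·x^2 + 512·x^3 + 256·x^4) + (-6 - 12·x)·Dx + (1 + 4·x + 4·x^2)·Dx^2  (order 2).
h: a_k = 0, -64, -192, 128/3, 2560/3, 20992/15, …
ICs: h(0) = 0, h′(0) = -64.

f: a_k = 4, 0, -32, 0, 128/3, 0, …
Change of var in L_f (x↦r) gives L₀.
h=h₀': d/dx-closure on L₀ ⇒ L.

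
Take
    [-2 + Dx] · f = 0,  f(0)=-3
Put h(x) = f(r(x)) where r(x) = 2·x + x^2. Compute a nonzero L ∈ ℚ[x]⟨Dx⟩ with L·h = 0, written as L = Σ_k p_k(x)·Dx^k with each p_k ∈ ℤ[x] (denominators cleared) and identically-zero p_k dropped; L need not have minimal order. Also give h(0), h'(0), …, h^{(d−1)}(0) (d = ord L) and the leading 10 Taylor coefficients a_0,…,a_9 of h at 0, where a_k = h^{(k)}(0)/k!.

f: a_k = -3, -6, -6, -4, -2, -4/5, -4/15, -8/105, -2/105, -4/945, …
Substitute x→r, Dx→(1/r')Dx; clear ⇒ L₀.
L = (-4 - 4·x) + Dx  (order 1).
h: a_k = -3, -12, -30, -56, -86, -568/5, -1996/15, -2960/21, -14386/105, -116744/945, …
ICs: h(0) = -3.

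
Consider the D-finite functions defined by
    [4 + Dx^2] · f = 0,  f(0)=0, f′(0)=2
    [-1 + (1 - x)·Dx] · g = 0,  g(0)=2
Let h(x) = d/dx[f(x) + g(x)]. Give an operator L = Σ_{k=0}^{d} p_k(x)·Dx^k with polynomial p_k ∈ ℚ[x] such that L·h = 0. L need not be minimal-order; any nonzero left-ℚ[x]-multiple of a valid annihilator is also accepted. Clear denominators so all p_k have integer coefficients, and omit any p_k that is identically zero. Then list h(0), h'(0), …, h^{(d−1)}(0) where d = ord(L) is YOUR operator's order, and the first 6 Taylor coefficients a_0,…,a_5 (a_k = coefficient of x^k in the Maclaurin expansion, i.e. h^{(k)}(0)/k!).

f: a_k = 0, 2, 0, -4/3, 0, 4/15, …
g: a_k = 2, 2, 2, 2, 2, 2, …
Weyl lclm of L_f,L_g ⇒ L₀ (ord ≤ 3).
h=h₀': d/dx-closure on L₀ ⇒ L.
L = (64 - 32·x + 16·x^2) + (-20 + 36·x - 24·x^2 + 8·x^3)·Dx + (16 - 8·x + 4·x^2)·Dx^2 + (-5 + 9·x - 6·x^2 + 2·x^3)·Dx^3  (order 3).
h: a_k = 4, 4, 2, 8, 34/3, 12, …
ICs: h(0) = 4, h′(0) = 4, h′′(0) = 4.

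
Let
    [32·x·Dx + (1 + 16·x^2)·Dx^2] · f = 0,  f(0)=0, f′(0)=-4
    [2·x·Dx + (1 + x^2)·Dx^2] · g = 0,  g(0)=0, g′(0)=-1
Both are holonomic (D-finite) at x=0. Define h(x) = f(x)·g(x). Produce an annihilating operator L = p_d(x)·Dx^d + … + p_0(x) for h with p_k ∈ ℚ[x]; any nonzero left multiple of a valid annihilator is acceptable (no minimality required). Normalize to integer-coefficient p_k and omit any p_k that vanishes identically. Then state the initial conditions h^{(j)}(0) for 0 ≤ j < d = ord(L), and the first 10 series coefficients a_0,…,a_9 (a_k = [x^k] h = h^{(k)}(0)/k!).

L = (-384·x - 10880·x^3 - 16384·x^5 + 34816·x^7 + 98304·x^9)·Dx + (-68 - 3916·x^2 - 19584·x^4 - 14336·x^6 + 121856·x^8 + 147456·x^10)·Dx^2 + (-136·x - 2632·x^3 - 6528·x^5 + 16448·x^7 + 69632·x^9 + 49152·x^11)·Dx^3 + (-1 - 34·x^2 - 305·x^4 + 4880·x^8 + 8704·x^10 + 4096·x^12)·Dx^4  (order 4).
h: a_k = 0, 0, 4, 0, -68/3, 0, 9572/45, 0, -253436/105, 0, …
ICs: h(0) = 0, h′(0) = 0, h′′(0) = 8, h′′′(0) = 0.

f: a_k = 0, -4, 0, 64/3, 0, -1024/5, 0, 16384/7, 0, -262144/9, …
g: a_k = 0, -1, 0, 1/3, 0, -1/5, 0, 1/7, 0, -1/9, …
Sym-product of L_f,L_g gives L₀ (≤ ord 4).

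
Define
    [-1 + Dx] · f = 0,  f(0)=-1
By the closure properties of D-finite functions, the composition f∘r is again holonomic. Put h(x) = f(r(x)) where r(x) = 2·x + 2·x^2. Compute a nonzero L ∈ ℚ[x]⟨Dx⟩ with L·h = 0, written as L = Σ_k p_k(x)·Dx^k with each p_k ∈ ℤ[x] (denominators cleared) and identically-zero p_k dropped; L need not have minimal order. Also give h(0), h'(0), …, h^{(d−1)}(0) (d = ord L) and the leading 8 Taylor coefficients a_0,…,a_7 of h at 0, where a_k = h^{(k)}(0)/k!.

L = (-2 - 4·x) + Dx  (order 1).
h: a_k = -1, -2, -4, -16/3, -20/3, -104/15, -304/45, -1856/315, …
ICs: h(0) = -1.

f: a_k = -1, -1, -1/2, -1/6, -1/24, -1/120, -1/720, -1/5040, …
Change of var in L_f (x↦r) gives L₀.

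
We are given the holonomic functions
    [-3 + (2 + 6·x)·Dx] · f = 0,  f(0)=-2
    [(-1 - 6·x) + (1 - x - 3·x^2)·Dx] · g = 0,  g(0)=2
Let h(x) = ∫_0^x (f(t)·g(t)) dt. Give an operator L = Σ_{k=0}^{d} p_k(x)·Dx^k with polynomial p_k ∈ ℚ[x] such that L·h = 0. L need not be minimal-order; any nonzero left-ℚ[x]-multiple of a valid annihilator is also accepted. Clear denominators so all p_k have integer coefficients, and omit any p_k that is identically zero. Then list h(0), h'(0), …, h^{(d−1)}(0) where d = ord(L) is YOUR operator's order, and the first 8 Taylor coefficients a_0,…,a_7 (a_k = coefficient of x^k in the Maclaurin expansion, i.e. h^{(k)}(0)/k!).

f: a_k = -2, -3, 9/4, -27/8, 405/64, -1701/128, 15309/512, -72171/1024, …
g: a_k = 2, 2, 8, 14, 38, 80, 194, 434, …
Product ⇒ symmetric product L₀, ord ≤ 1.
Integrate: L := L₀·Dx.
L = (5 + 15·x + 27·x^2)·Dx + (-2 - 4·x + 12·x^2 + 18·x^3)·Dx^2  (order 2).
h: a_k = 0, -4, -5, -35/6, -217/16, -3011/160, -18139/384, -129511/1792, …
ICs: h(0) = 0, h′(0) = -4.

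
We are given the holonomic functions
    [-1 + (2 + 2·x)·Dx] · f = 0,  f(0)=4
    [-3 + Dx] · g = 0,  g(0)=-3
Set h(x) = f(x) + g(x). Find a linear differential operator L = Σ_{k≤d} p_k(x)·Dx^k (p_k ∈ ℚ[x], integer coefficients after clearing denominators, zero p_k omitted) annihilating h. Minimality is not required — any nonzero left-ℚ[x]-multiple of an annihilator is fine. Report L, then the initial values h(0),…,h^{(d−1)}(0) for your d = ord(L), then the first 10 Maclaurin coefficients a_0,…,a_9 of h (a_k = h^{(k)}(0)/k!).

f: a_k = 4, 2, -1/2, 1/4, -5/32, 7/64, -21/256, 33/512, -429/8192, 715/16384, …
g: a_k = -3, -9, -27/2, -27/2, -81/8, -243/40, -243/80, -729/560, -2187/4480, -729/4480, …
Weyl lclm of L_f,L_g ⇒ L₀ (ord ≤ 2).
L = (21 + 18·x) + (-37 - 72·x - 36·x^2)·Dx + (10 + 22·x + 12·x^2)·Dx^2  (order 2).
h: a_k = 1, -7, -14, -53/4, -329/32, -1909/320, -3993/1280, -22173/17920, -154983/286720, -68287/573440, …
ICs: h(0) = 1, h′(0) = -7.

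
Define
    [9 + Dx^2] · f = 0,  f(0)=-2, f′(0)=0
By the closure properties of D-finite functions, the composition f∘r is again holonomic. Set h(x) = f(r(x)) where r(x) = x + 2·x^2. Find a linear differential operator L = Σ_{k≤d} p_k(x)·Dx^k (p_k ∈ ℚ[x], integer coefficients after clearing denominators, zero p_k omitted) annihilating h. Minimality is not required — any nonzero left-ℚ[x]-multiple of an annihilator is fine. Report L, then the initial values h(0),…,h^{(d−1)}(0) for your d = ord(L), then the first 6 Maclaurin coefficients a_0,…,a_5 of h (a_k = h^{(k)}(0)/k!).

f: a_k = -2, 0, 9, 0, -27/4, 0, …
f∘r: x↦r, Dx↦Dx/r' in L_f ⇒ L₀.
L = (9 + 108·x + 432·x^2 + 576·x^3) - 4·Dx + (1 + 4·x)·Dx^2  (order 2).
h: a_k = -2, 0, 9, 36, 117/4, -54, …
ICs: h(0) = -2, h′(0) = 0.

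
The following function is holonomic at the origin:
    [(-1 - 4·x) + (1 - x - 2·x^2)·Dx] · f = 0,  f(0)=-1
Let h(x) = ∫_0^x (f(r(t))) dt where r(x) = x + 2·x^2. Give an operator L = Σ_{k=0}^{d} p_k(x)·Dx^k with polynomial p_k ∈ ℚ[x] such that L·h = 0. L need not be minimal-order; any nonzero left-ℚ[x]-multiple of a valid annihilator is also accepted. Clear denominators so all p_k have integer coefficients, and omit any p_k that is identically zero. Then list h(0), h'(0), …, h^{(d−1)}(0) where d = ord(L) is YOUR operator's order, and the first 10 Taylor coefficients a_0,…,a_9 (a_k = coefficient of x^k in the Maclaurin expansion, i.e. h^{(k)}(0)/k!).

f: a_k = -1, -1, -3, -5, -11, -21, -43, -85, -171, -341, …
Substitute x→r, Dx→(1/r')Dx; clear ⇒ L₀.
h=∫h₀ ⇒ L = L₀·Dx.
L = (1 + 8·x + 24·x^2 + 32·x^3)·Dx + (-1 + x + 4·x^2 + 8·x^3 + 8·x^4)·Dx^2  (order 2).
h: a_k = 0, -1, -1/2, -5/3, -17/4, -53/5, -169/6, -557/7, -1793/8, -5797/9, …
ICs: h(0) = 0, h′(0) = -1.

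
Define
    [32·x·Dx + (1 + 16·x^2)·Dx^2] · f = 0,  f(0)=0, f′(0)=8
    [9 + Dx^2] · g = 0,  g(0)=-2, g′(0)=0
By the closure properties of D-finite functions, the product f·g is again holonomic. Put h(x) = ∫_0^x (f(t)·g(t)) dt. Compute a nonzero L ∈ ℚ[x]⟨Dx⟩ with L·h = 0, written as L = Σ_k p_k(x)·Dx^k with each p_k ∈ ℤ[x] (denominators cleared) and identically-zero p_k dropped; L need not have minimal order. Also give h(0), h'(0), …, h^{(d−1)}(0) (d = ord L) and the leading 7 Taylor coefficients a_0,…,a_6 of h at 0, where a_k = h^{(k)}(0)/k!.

f: a_k = 0, 8, 0, -128/3, 0, 2048/5, 0, …
g: a_k = -2, 0, 9, 0, -27/4, 0, 81/40, …
f·g: L₀ = L_f ⊗_s L_g, ord ≤ 2·2.
h=∫h₀ ⇒ L = L₀·Dx.
L = (16425 + 696384·x^2 + 2778624·x^4 + 11943936·x^6 + 47775744·x^8)·Dx + (23616·x + 543744·x^3 + 3981312·x^5 + 21233664·x^7)·Dx^2 + (2050 + 87168·x^2 + 470016·x^4 + 2654208·x^6 + 10616832·x^8)·Dx^3 + (2624·x + 60416·x^3 + 442368·x^5 + 2359296·x^7)·Dx^4 + (25 + 1088·x^2 + 17920·x^4 + 147456·x^6 + 589824·x^8)·Dx^5  (order 5).
h: a_k = 0, 0, -8, 0, 118/3, 0, -3143/15, …
ICs: h(0) = 0, h′(0) = 0, h′′(0) = -16, h′′′(0) = 0, h′′′′(0) = 944.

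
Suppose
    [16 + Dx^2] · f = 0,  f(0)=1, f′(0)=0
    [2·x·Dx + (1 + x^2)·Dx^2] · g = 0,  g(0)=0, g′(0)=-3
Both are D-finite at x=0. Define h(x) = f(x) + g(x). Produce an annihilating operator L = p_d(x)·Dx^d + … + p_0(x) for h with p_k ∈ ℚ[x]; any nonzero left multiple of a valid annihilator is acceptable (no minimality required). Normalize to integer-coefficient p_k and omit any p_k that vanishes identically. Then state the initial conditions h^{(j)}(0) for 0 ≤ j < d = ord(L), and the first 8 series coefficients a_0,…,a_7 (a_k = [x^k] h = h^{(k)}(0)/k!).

f: a_k = 1, 0, -8, 0, 32/3, 0, -256/45, 0, …
g: a_k = 0, -3, 0, 1, 0, -3/5, 0, 3/7, …
f+g: L₀ = lclm(L_f,L_g), ord ≤ 2+2.
L = (64·x + 704·x^3 + 256·x^5)·Dx + (112 + 416·x^2 + 432·x^4 + 128·x^6)·Dx^2 + (4·x + 44·x^3 + 16·x^5)·Dx^3 + (7 + 26·x^2 + 27·x^4 + 8·x^6)·Dx^4  (order 4).
h: a_k = 1, -3, -8, 1, 32/3, -3/5, -256/45, 3/7, …
ICs: h(0) = 1, h′(0) = -3, h′′(0) = -16, h′′′(0) = 6.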